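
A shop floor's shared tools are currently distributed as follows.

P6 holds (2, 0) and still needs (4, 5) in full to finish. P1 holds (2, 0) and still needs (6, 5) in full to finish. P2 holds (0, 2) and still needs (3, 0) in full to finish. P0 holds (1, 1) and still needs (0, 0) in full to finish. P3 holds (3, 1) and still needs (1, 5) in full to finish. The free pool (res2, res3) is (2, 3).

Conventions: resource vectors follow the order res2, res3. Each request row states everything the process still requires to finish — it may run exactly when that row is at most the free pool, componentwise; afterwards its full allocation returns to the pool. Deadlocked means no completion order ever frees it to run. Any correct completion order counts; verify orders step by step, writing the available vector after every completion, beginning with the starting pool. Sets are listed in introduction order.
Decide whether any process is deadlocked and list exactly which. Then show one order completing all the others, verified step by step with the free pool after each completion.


Nothing here is deadlocked.
Key observation: starting with P0, each completion frees enough for the next — no one is permanently blocked.
A valid finishing order for the others: P0, P2, P3, P6, P1. Verifying each step:
  pool = (2, 3)
  run P0 (needs (0, 0), free (2, 3)); after release of (1, 1) the pool is (3, 4)
  run P2 (needs (3, 0), free (3, 4)); after release of (0, 2) the pool is (3, 6)
  run P3 (needs (1, 5), free (3, 6)); after release of (3, 1) the pool is (6, 7)
  run P6 (needs (4, 5), free (6, 7)); after release of (2, 0) the pool is (8, 7)
  run P1 (needs (6, 5), free (8, 7)); after release of (2, 0) the pool is (10, 7)


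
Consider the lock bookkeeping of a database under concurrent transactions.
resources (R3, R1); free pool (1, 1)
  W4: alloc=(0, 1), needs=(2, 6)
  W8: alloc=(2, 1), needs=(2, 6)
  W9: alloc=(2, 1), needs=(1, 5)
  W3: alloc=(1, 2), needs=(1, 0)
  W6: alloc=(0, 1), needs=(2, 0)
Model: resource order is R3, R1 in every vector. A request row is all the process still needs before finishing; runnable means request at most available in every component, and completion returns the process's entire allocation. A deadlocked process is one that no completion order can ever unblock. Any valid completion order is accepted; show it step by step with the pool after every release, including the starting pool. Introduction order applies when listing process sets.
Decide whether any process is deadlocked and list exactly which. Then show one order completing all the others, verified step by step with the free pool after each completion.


The deadlocked set is W4, W8 and W9.
Key observation: even finishing W3, W6 leaves just (2, 4) free — too little R1 for any of the remaining processes.
A valid finishing order for the others: W3, W6. Walking it through:
  pool = (1, 1)
  run W3 (needs (1, 0), free (1, 1)); after release of (1, 2) the pool is (2, 3)
  run W6 (needs (2, 0), free (2, 3)); after release of (0, 1) the pool is (2, 4)
None of the blocked processes ever fits:
  blocked: W4 wants (2, 6), pool (2, 4) — not enough R1
  blocked: W8 wants (2, 6), pool (2, 4) — not enough R1
  blocked: W9 wants (1, 5), pool (2, 4) — not enough R1


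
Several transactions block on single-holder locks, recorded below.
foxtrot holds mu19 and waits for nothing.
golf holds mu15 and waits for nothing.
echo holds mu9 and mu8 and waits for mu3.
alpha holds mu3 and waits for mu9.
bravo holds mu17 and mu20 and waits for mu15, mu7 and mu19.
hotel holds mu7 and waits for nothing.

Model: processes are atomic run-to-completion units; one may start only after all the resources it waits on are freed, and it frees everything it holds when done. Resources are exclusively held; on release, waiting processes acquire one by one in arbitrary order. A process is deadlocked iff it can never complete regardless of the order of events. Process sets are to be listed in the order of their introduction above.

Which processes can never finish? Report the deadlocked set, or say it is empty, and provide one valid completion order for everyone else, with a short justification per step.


The deadlocked set is echo and alpha.
Key observation: echo -> alpha -> echo is a circular wait — nothing in it can go first; no other process is dragged down with it.
A valid finishing order for the others: hotel, foxtrot, golf, bravo.
Step-by-step check:
  run hotel (it waits on nothing); releases mu7
  run foxtrot (it waits on nothing); releases mu19
  run golf (it waits on nothing); releases mu15
  bravo: everything it awaited (mu15, mu7 and mu19) is free; runs, freeing mu17 and mu20


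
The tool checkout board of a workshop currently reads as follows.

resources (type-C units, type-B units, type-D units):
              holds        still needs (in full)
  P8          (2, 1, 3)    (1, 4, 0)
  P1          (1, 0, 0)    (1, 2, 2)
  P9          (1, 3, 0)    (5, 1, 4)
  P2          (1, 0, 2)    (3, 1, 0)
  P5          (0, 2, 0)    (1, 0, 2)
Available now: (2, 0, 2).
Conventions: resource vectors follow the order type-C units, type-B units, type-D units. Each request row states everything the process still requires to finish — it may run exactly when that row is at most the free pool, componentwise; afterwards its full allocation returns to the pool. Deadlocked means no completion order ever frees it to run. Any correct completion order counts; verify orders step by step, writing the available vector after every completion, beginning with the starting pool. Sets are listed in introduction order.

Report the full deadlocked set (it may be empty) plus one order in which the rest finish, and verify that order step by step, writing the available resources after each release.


Deadlocked set: P8 and P9.
Key observation: after P5, P1, P2 the pool peaks at (4, 2, 4), and each blocked process is short somewhere: P8 on type-B units; P9 on type-C units.
A valid finishing order for the others: P5, P1, P2. Walking it through:
  pool = (2, 0, 2)
  run P5 (needs (1, 0, 2), free (2, 0, 2)); after release of (0, 2, 0) the pool is (2, 2, 2)
  run P1 (needs (1, 2, 2), free (2, 2, 2)); after release of (1, 0, 0) the pool is (3, 2, 2)
  run P2 (needs (3, 1, 0), free (3, 2, 2)); after release of (1, 0, 2) the pool is (4, 2, 4)
The stuck group stays short no matter what:
  blocked: P8 wants (1, 4, 0), pool (4, 2, 4) — not enough type-B units
  blocked: P9 wants (5, 1, 4), pool (4, 2, 4) — not enough type-C units


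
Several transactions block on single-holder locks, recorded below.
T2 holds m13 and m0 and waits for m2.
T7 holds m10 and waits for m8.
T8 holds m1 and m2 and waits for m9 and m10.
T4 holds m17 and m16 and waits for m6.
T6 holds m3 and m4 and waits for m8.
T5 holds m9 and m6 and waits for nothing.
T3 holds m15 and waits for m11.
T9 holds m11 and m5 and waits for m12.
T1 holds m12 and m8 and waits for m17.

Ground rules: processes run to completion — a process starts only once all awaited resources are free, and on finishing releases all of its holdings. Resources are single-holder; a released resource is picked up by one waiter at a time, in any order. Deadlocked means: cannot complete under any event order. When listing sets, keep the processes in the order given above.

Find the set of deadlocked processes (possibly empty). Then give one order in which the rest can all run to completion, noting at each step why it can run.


No process is deadlocked.
Key observation: all waits point, directly or indirectly, at processes that can finish, so nothing is permanently blocked.
One completion order for the rest: T5, T4, T1, T9, T7, T8, T6, T2, T3.
Step-by-step check:
  run T5 (it waits on nothing); releases m9 and m6
  run T4 (all its waits — m6 — are resolved); releases m17 and m16
  run T1 (all its waits — m17 — are resolved); releases m12 and m8
  run T9 (all its waits — m12 — are resolved); releases m11 and m5
  run T7 (all its waits — m8 — are resolved); releases m10
  run T8 (all its waits — m9 and m10 — are resolved); releases m1 and m2
  run T6 (all its waits — m8 — are resolved); releases m3 and m4
  run T2 (all its waits — m2 — are resolved); releases m13 and m0
  run T3 (all its waits — m11 — are resolved); releases m15


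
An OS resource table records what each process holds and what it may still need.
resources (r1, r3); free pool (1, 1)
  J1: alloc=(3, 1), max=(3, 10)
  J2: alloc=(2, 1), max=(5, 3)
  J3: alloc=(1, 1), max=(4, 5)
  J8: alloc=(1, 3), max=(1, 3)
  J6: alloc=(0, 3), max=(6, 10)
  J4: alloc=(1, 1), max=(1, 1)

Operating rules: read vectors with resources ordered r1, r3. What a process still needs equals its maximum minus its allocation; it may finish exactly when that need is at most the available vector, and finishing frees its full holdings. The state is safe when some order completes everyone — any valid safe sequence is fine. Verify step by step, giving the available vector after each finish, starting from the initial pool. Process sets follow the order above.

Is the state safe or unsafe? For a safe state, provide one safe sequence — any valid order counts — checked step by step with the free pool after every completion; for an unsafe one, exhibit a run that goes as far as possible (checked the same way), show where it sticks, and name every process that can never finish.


SAFE, for example via the order J8, J4, J3, J2, J6, J1.
Key observation: the order's first zero-slack moment is J3 ((3, 4) needed, (3, 5) free — a requested resource with nothing to spare).
Check, step by step:
  pool = (1, 1)
  run J8 (needs (0, 0), free (1, 1)); after release of (1, 3) the pool is (2, 4)
  run J4 (needs (0, 0), free (2, 4)); after release of (1, 1) the pool is (3, 5)
  run J3 (needs (3, 4), free (3, 5)); after release of (1, 1) the pool is (4, 6)
  run J2 (needs (3, 2), free (4, 6)); after release of (2, 1) the pool is (6, 7)
  run J6 (needs (6, 7), free (6, 7)); after release of (0, 3) the pool is (6, 10)
  run J1 (needs (0, 9), free (6, 10)); after release of (3, 1) the pool is (9, 11)


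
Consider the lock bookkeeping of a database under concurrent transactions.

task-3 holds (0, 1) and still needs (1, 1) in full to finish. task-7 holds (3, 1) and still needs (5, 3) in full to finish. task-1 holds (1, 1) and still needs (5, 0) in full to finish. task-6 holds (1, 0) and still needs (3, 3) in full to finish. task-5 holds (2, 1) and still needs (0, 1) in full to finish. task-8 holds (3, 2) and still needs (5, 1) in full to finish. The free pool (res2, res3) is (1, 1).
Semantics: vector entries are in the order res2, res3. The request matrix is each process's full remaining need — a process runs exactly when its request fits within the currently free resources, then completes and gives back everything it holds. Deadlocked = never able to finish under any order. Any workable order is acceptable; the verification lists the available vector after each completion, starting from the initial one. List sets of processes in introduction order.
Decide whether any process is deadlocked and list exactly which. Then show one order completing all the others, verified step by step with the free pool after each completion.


Deadlocked set: task-7, task-1 and task-8.
Key observation: once task-3, task-5, task-6 finish, the pool peaks at (4, 3) — and every remaining process still needs more res2 than that.
A valid finishing order for the others: task-3, task-5, task-6. Step-by-step check:
  pool = (1, 1)
  task-3 needs (1, 1) <= (1, 1) -> finishes; pool += (0, 1) = (1, 2)
  task-5 needs (0, 1) <= (1, 2) -> finishes; pool += (2, 1) = (3, 3)
  task-6 needs (3, 3) <= (3, 3) -> finishes; pool += (1, 0) = (4, 3)
The stuck group stays short no matter what:
  task-7 still needs (5, 3) but only (4, 3) is free — short on res2
  task-1 still needs (5, 0) but only (4, 3) is free — short on res2
  task-8 still needs (5, 1) but only (4, 3) is free — short on res2


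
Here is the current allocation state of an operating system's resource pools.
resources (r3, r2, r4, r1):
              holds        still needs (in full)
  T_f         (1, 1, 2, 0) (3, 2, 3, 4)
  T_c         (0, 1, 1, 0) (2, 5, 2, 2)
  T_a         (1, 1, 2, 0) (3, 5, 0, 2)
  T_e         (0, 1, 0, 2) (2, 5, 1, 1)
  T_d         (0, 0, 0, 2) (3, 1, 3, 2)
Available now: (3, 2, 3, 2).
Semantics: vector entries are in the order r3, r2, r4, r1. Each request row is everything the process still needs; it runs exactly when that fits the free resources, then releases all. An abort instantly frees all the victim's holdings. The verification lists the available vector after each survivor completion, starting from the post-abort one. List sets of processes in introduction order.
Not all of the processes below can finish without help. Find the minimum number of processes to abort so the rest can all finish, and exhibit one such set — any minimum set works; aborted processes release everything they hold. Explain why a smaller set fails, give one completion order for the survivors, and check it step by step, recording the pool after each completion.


The answer: abort T_c and T_e.
Key observation: T_a had no path to completion before; after the abort of T_c and T_e ((0, 2, 1, 2) returned), step 3 is where it fits.
Minimality, checking each single-abort alternative: T_f alone leaves T_c blocked (short on r2); T_c alone leaves T_a blocked (short on r2); T_a alone leaves T_c blocked (short on r2); T_e alone leaves T_c blocked (short on r2); T_d alone leaves T_c blocked (short on r2).
One survivor order: T_f, T_d, T_a. Verifying each step (post-abort pool first):
  pool = (3, 4, 4, 4)
  T_f: need (3, 2, 3, 4) fits (3, 4, 4, 4); releases (1, 1, 2, 0), pool now (4, 5, 6, 4)
  T_d: need (3, 1, 3, 2) fits (4, 5, 6, 4); releases (0, 0, 0, 2), pool now (4, 5, 6, 6)
  T_a: need (3, 5, 0, 2) fits (4, 5, 6, 6); releases (1, 1, 2, 0), pool now (5, 6, 8, 6)


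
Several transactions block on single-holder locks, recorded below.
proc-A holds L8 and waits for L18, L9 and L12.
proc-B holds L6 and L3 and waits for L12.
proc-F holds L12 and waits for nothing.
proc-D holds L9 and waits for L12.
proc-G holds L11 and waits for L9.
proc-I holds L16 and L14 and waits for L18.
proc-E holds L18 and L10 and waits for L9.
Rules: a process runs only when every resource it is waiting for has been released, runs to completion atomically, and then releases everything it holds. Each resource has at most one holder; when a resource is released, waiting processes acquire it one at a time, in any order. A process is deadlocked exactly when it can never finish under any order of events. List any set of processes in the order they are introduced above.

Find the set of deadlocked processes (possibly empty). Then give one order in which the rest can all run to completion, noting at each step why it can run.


No process is deadlocked.
Key observation: no waiting chain loops back on itself — every chain ends at a process that waits on nothing, so everyone eventually runs.
The rest can finish in the order proc-F, proc-B, proc-D, proc-G, proc-E, proc-I, proc-A.
Walking it through:
  proc-F: no waits; runs immediately, freeing L12
  run proc-B (all its waits — L12 — are resolved); releases L6 and L3
  run proc-D (all its waits — L12 — are resolved); releases L9
  run proc-G (all its waits — L9 — are resolved); releases L11
  run proc-E (all its waits — L9 — are resolved); releases L18 and L10
  run proc-I (all its waits — L18 — are resolved); releases L16 and L14
  run proc-A (all its waits — L18, L9 and L12 — are resolved); releases L8


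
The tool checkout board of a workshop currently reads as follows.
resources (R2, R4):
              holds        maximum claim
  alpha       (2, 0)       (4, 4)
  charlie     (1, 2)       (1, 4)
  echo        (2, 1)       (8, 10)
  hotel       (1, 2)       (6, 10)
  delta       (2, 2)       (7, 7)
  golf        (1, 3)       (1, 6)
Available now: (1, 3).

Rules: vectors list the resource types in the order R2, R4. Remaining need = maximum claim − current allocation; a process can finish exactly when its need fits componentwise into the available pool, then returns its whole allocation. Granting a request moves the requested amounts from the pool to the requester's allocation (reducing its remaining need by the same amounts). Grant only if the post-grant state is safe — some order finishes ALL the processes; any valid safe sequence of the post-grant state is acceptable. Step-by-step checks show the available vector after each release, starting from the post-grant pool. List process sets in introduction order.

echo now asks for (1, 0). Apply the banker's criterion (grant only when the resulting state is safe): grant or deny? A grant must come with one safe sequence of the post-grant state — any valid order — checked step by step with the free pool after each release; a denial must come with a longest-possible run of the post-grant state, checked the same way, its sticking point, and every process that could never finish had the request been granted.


DENY — the pretend-granted state is unsafe.
Key observation: even finishing golf, charlie, alpha leaves just (4, 8) free — too little R2 for any of the remaining processes.
After a pretend grant, a maximal execution: golf, charlie, alpha — then nothing else fits. Check, step by step:
  pool = (0, 3)
  run golf (needs (0, 3), free (0, 3)); after release of (1, 3) the pool is (1, 6)
  run charlie (needs (0, 2), free (1, 6)); after release of (1, 2) the pool is (2, 8)
  run alpha (needs (2, 4), free (2, 8)); after release of (2, 0) the pool is (4, 8)
  blocked: echo wants (5, 9), pool (4, 8) — not enough R2 and R4
  blocked: hotel wants (5, 8), pool (4, 8) — not enough R2
  blocked: delta wants (5, 5), pool (4, 8) — not enough R2
Had the request been granted, echo, hotel and delta could never finish.


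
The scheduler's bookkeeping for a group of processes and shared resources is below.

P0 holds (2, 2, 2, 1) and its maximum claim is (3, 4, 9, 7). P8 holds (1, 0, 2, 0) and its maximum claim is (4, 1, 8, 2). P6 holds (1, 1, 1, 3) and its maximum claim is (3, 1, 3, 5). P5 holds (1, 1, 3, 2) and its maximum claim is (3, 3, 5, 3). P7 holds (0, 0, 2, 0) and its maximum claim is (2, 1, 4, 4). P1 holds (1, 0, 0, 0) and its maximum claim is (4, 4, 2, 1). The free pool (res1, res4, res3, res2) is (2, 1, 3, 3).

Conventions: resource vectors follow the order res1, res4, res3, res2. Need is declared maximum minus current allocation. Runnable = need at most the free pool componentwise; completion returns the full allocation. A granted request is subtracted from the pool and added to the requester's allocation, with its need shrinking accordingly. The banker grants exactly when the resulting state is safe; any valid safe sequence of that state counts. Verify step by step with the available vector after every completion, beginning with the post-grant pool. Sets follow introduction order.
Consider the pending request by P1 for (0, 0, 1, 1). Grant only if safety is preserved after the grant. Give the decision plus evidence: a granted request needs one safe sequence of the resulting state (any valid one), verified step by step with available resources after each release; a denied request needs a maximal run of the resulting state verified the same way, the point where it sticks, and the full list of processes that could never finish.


GRANT. The post-grant state is safe; one safe sequence: P6, P5, P7, P0, P8, P1.
Key observation: granting shrinks the pool to (2, 1, 2, 2), yet P6 still fits and the chain goes through.
Check on the post-grant state, step by step:
  pool = (2, 1, 2, 2)
  P6: need (2, 0, 2, 2) fits (2, 1, 2, 2); releases (1, 1, 1, 3), pool now (3, 2, 3, 5)
  P5: need (2, 2, 2, 1) fits (3, 2, 3, 5); releases (1, 1, 3, 2), pool now (4, 3, 6, 7)
  P7: need (2, 1, 2, 4) fits (4, 3, 6, 7); releases (0, 0, 2, 0), pool now (4, 3, 8, 7)
  P0: need (1, 2, 7, 6) fits (4, 3, 8, 7); releases (2, 2, 2, 1), pool now (6, 5, 10, 8)
  P8: need (3, 1, 6, 2) fits (6, 5, 10, 8); releases (1, 0, 2, 0), pool now (7, 5, 12, 8)
  P1: need (3, 4, 1, 0) fits (7, 5, 12, 8); releases (1, 0, 1, 1), pool now (8, 5, 13, 9)


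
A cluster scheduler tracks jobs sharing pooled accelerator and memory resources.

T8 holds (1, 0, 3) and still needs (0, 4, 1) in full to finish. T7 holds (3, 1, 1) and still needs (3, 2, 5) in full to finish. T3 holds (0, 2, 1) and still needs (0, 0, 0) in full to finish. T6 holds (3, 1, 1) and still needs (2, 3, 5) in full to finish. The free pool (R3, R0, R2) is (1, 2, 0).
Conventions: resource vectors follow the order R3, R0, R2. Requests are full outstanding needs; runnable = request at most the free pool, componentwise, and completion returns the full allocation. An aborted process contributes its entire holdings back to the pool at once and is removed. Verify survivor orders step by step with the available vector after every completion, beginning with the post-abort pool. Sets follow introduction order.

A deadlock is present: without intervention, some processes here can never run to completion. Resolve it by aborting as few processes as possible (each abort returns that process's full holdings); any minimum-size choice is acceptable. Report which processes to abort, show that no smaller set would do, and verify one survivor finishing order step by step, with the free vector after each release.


The answer: abort T7.
Key observation: no ordering could ever have run T6 before the abort of T7; with (3, 1, 1) back in the pool it fits at step 3.
Why nothing smaller works: aborting no one leaves the state deadlocked as given.
One survivor order: T3, T8, T6. Verifying each step (post-abort pool first):
  pool = (4, 3, 1)
  run T3 (needs (0, 0, 0), free (4, 3, 1)); after release of (0, 2, 1) the pool is (4, 5, 2)
  run T8 (needs (0, 4, 1), free (4, 5, 2)); after release of (1, 0, 3) the pool is (5, 5, 5)
  run T6 (needs (2, 3, 5), free (5, 5, 5)); after release of (3, 1, 1) the pool is (8, 6, 6)


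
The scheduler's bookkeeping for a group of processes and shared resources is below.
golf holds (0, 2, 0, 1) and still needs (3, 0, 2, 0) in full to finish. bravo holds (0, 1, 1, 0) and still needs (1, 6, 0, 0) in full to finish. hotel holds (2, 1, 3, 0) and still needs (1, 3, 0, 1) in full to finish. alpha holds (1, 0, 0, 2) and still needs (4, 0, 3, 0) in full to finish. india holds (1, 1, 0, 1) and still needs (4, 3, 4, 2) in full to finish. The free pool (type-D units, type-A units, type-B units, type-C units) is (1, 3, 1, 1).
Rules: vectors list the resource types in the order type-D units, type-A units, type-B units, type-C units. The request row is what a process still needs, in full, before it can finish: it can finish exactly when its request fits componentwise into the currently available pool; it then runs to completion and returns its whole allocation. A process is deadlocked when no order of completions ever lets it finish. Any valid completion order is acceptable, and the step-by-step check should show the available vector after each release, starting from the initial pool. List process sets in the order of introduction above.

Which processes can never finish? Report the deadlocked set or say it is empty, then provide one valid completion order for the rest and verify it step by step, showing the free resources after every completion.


Deadlocked set: alpha and india.
Key observation: type-D units is the bottleneck — with hotel, golf, bravo done the pool holds (3, 7, 5, 2), short of every remaining need.
The rest can finish in the order hotel, golf, bravo. Check, step by step:
  pool = (1, 3, 1, 1)
  hotel needs (1, 3, 0, 1) <= (1, 3, 1, 1) -> finishes; pool += (2, 1, 3, 0) = (3, 4, 4, 1)
  golf needs (3, 0, 2, 0) <= (3, 4, 4, 1) -> finishes; pool += (0, 2, 0, 1) = (3, 6, 4, 2)
  bravo needs (1, 6, 0, 0) <= (3, 6, 4, 2) -> finishes; pool += (0, 1, 1, 0) = (3, 7, 5, 2)
The stuck group stays short no matter what:
  blocked: alpha wants (4, 0, 3, 0), pool (3, 7, 5, 2) — not enough type-D units
  blocked: india wants (4, 3, 4, 2), pool (3, 7, 5, 2) — not enough type-D units


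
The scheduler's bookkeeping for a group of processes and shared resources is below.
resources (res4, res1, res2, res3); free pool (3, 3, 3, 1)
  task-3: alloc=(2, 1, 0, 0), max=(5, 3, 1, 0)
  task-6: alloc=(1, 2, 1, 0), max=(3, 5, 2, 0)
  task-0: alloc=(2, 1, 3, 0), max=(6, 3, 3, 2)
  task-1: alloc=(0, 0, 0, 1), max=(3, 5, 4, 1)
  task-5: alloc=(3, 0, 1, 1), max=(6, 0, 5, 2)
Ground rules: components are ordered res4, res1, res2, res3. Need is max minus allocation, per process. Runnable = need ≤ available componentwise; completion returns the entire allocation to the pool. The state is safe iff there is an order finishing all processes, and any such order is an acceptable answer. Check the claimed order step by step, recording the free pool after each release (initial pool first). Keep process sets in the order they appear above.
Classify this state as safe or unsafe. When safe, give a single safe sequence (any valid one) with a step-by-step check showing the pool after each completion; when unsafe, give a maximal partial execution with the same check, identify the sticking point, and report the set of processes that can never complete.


SAFE — a valid safe sequence is task-3, task-6, task-1, task-5, task-0.
Key observation: at task-3 the run first touches a limit — (3, 2, 1, 0) against (3, 3, 3, 1), exact on a resource it actually requests.
Walking it through:
  pool = (3, 3, 3, 1)
  run task-3 (needs (3, 2, 1, 0), free (3, 3, 3, 1)); after release of (2, 1, 0, 0) the pool is (5, 4, 3, 1)
  run task-6 (needs (2, 3, 1, 0), free (5, 4, 3, 1)); after release of (1, 2, 1, 0) the pool is (6, 6, 4, 1)
  run task-1 (needs (3, 5, 4, 0), free (6, 6, 4, 1)); after release of (0, 0, 0, 1) the pool is (6, 6, 4, 2)
  run task-5 (needs (3, 0, 4, 1), free (6, 6, 4, 2)); after release of (3, 0, 1, 1) the pool is (9, 6, 5, 3)
  run task-0 (needs (4, 2, 0, 2), free (9, 6, 5, 3)); after release of (2, 1, 3, 0) the pool is (11, 7, 8, 3)


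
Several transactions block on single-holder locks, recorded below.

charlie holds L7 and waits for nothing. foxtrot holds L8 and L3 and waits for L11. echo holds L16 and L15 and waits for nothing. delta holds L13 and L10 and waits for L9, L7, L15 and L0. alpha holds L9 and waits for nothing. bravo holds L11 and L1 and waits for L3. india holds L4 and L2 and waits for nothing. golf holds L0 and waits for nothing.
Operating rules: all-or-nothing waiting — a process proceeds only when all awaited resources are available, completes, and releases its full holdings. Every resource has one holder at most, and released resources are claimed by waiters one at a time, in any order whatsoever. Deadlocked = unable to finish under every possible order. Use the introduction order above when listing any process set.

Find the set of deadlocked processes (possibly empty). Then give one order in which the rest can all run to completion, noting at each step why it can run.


The deadlocked set is foxtrot and bravo.
Key observation: the knot is the closed ring of waits foxtrot -> bravo -> foxtrot; no other process is dragged down with it.
The rest can finish in the order golf, alpha, echo, charlie, india, delta.
Check, step by step:
  golf waits on nothing -> runs at once and releases L0
  alpha waits on nothing -> runs at once and releases L9
  echo waits on nothing -> runs at once and releases L16 and L15
  charlie waits on nothing -> runs at once and releases L7
  india waits on nothing -> runs at once and releases L4 and L2
  delta: everything it awaited (L9, L7, L15 and L0) is free; runs, freeing L13 and L10


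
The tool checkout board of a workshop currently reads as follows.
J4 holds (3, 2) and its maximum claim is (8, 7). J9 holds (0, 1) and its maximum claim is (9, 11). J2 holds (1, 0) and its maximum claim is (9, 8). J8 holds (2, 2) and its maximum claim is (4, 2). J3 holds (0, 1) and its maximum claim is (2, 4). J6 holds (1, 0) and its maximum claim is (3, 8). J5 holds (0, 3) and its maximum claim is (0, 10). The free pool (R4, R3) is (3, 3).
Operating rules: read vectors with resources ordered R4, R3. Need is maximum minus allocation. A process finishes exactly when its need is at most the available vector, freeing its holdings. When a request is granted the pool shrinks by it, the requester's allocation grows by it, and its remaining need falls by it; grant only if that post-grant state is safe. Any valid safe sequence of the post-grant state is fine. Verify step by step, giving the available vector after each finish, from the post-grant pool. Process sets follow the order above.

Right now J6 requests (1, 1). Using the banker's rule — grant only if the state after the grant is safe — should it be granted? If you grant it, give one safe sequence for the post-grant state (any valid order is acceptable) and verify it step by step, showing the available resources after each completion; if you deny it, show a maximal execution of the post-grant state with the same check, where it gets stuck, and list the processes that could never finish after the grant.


DENY. Granting would leave the state unsafe.
Key observation: after J8, J3 the pool peaks at (4, 5), and each blocked process is short somewhere: J4 on R4; J9 on R4, R3; J2 on R4, R3; J6 on R3; J5 on R3.
On the post-grant state, J8, J3 is a maximal run — nothing extends it. Verifying each step:
  pool = (2, 2)
  J8 needs (2, 0) <= (2, 2) -> finishes; pool += (2, 2) = (4, 4)
  J3 needs (2, 3) <= (4, 4) -> finishes; pool += (0, 1) = (4, 5)
  blocked: J4 wants (5, 5), pool (4, 5) — not enough R4
  blocked: J9 wants (9, 10), pool (4, 5) — not enough R4 and R3
  blocked: J2 wants (8, 8), pool (4, 5) — not enough R4 and R3
  blocked: J6 wants (1, 7), pool (4, 5) — not enough R3
  blocked: J5 wants (0, 7), pool (4, 5) — not enough R3
Had the request been granted, J4, J9, J2, J6 and J5 could never finish.


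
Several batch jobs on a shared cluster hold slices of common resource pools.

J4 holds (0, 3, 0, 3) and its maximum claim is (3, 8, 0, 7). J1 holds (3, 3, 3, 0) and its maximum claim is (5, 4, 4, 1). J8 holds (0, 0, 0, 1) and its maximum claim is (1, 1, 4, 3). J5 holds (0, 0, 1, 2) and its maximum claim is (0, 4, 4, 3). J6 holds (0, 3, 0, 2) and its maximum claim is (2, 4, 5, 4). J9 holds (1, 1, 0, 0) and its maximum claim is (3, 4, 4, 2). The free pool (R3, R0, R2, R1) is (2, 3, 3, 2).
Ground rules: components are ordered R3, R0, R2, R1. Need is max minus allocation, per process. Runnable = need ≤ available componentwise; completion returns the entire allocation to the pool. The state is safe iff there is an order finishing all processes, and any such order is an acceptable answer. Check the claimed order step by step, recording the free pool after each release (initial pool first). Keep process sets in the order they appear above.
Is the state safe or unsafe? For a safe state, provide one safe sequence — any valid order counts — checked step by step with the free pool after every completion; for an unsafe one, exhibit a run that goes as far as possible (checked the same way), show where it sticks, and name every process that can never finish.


SAFE. One safe sequence: J1, J8, J6, J4, J5, J9.
Key observation: at J1 the run first touches a limit — (2, 1, 1, 1) against (2, 3, 3, 2), exact on a resource it actually requests.
Check, step by step:
  pool = (2, 3, 3, 2)
  J1: need (2, 1, 1, 1) fits (2, 3, 3, 2); releases (3, 3, 3, 0), pool now (5, 6, 6, 2)
  J8: need (1, 1, 4, 2) fits (5, 6, 6, 2); releases (0, 0, 0, 1), pool now (5, 6, 6, 3)
  J6: need (2, 1, 5, 2) fits (5, 6, 6, 3); releases (0, 3, 0, 2), pool now (5, 9, 6, 5)
  J4: need (3, 5, 0, 4) fits (5, 9, 6, 5); releases (0, 3, 0, 3), pool now (5, 12, 6, 8)
  J5: need (0, 4, 3, 1) fits (5, 12, 6, 8); releases (0, 0, 1, 2), pool now (5, 12, 7, 10)
  J9: need (2, 3, 4, 2) fits (5, 12, 7, 10); releases (1, 1, 0, 0), pool now (6, 13, 7, 10)


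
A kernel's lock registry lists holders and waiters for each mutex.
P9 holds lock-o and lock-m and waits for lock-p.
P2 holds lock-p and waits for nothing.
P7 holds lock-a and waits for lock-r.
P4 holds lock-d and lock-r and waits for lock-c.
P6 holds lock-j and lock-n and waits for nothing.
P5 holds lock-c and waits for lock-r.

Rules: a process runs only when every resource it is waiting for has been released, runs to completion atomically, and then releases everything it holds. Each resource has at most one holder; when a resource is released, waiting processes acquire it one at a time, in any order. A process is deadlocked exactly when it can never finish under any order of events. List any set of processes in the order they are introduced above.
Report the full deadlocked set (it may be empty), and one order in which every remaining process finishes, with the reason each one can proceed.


Deadlocked set: P7, P4 and P5.
Key observation: P4 -> P5 -> P4 is a circular wait — nothing in it can go first; P7 waits into the deadlock from upstream.
One completion order for the rest: P2, P6, P9.
Check, step by step:
  run P2 (it waits on nothing); releases lock-p
  run P6 (it waits on nothing); releases lock-j and lock-n
  P9: everything it awaited (lock-p) is free; runs, freeing lock-o and lock-m


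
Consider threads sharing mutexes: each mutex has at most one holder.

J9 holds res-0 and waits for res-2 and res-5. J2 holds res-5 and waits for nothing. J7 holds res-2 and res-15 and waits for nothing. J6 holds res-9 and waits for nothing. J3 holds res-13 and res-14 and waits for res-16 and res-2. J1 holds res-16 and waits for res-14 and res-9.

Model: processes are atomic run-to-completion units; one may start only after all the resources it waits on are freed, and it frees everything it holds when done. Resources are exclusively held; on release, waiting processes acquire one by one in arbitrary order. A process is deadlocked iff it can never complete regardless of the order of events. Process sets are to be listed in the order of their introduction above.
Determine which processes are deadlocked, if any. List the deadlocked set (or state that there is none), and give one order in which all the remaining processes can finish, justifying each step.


Deadlocked: J3 and J1.
Key observation: along J3 -> J1 -> J3, each member waits on what the next one holds — a deadlock; no other process is dragged down with it.
One completion order for the rest: J2, J7, J6, J9.
Walking it through:
  run J2 (it waits on nothing); releases res-5
  run J7 (it waits on nothing); releases res-2 and res-15
  run J6 (it waits on nothing); releases res-9
  J9 waits on res-2 and res-5 — all released -> runs and releases res-0


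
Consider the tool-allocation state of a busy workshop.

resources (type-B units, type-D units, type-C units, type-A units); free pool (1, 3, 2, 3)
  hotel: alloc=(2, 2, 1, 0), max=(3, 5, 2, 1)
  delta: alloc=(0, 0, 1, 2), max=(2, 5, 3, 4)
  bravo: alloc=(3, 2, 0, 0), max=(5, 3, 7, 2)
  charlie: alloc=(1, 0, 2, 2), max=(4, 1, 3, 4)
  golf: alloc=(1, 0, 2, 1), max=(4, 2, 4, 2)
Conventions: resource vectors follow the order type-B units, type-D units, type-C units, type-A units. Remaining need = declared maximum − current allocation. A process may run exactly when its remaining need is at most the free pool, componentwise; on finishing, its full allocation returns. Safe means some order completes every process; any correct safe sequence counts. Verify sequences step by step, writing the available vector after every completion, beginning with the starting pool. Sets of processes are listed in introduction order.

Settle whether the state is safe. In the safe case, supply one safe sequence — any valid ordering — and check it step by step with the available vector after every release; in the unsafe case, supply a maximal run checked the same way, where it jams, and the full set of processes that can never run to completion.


SAFE, for example via the order hotel, golf, delta, charlie, bravo.
Key observation: at hotel the run first touches a limit — (1, 3, 1, 1) against (1, 3, 2, 3), exact on a resource it actually requests.
Step-by-step check:
  pool = (1, 3, 2, 3)
  hotel: need (1, 3, 1, 1) fits (1, 3, 2, 3); releases (2, 2, 1, 0), pool now (3, 5, 3, 3)
  golf: need (3, 2, 2, 1) fits (3, 5, 3, 3); releases (1, 0, 2, 1), pool now (4, 5, 5, 4)
  delta: need (2, 5, 2, 2) fits (4, 5, 5, 4); releases (0, 0, 1, 2), pool now (4, 5, 6, 6)
  charlie: need (3, 1, 1, 2) fits (4, 5, 6, 6); releases (1, 0, 2, 2), pool now (5, 5, 8, 8)
  bravo: need (2, 1, 7, 2) fits (5, 5, 8, 8); releases (3, 2, 0, 0), pool now (8, 7, 8, 8)


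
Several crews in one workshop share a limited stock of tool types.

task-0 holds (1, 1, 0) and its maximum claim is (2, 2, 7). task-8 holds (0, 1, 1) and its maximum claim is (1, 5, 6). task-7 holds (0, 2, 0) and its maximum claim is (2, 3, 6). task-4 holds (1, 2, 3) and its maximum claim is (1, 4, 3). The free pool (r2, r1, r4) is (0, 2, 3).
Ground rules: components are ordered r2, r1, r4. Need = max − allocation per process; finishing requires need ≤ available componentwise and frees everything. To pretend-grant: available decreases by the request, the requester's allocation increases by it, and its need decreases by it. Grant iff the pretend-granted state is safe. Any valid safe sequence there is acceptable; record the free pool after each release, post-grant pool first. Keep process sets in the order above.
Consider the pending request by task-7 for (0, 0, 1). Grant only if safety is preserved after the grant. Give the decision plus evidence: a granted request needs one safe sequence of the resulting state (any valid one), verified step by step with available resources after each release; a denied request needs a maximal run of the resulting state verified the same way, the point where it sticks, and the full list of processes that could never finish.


DENY: after the grant no complete ordering would exist.
Key observation: after task-4, task-8 the pool peaks at (1, 5, 6), and each blocked process is short somewhere: task-0 on r4; task-7 on r2.
Pretend the grant happened; the run task-4, task-8 goes as far as possible. Step-by-step check:
  pool = (0, 2, 2)
  task-4: need (0, 2, 0) fits (0, 2, 2); releases (1, 2, 3), pool now (1, 4, 5)
  task-8: need (1, 4, 5) fits (1, 4, 5); releases (0, 1, 1), pool now (1, 5, 6)
  task-0 still needs (1, 1, 7) but only (1, 5, 6) is free — short on r4
  task-7 still needs (2, 1, 5) but only (1, 5, 6) is free — short on r2
Processes that could never finish after the grant: task-0 and task-7.


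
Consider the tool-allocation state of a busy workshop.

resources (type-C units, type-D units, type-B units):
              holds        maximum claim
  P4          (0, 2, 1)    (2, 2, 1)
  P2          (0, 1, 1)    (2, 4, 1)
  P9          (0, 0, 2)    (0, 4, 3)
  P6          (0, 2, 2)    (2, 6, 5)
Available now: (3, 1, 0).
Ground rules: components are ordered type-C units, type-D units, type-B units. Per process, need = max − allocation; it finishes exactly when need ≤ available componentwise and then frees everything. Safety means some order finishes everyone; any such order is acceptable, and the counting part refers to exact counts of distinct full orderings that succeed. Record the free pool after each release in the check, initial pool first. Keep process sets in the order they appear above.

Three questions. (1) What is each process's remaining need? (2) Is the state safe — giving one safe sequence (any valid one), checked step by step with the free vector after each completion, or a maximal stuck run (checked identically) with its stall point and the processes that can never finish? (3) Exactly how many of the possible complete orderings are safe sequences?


(1) Outstanding need per process (order type-C units, type-D units, type-B units):
  P4: (2, 0, 0)
  P2: (2, 3, 0)
  P9: (0, 4, 1)
  P6: (2, 4, 3)
(2) SAFE. One safe sequence: P4, P2, P9, P6.
Key observation: the first exact fit in this order is P2 — it needs (2, 3, 0) with (3, 3, 1) free, meeting a requested resource to the last unit.
Walking it through:
  pool = (3, 1, 0)
  P4 needs (2, 0, 0) <= (3, 1, 0) -> finishes; pool += (0, 2, 1) = (3, 3, 1)
  P2 needs (2, 3, 0) <= (3, 3, 1) -> finishes; pool += (0, 1, 1) = (3, 4, 2)
  P9 needs (0, 4, 1) <= (3, 4, 2) -> finishes; pool += (0, 0, 2) = (3, 4, 4)
  P6 needs (2, 4, 3) <= (3, 4, 4) -> finishes; pool += (0, 2, 2) = (3, 6, 6)
(3) Exactly 1 of the possible complete orderings is a safe sequence.
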